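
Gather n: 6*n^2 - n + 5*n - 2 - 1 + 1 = 6*n^2 + 4*n - 2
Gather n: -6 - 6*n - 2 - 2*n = -8*n - 8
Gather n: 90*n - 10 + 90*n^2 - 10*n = 90*n^2 + 80*n - 10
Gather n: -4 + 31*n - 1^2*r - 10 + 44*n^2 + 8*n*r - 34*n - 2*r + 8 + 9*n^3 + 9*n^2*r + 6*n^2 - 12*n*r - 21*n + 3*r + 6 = 9*n^3 + n^2*(9*r + 50) + n*(-4*r - 24)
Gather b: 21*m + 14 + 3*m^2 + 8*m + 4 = 3*m^2 + 29*m + 18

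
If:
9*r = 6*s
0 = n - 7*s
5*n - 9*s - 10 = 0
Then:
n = 35/13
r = 10/39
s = 5/13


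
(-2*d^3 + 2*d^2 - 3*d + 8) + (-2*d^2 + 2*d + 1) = -2*d^3 - d + 9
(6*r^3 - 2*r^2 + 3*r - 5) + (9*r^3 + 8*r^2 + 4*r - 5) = 15*r^3 + 6*r^2 + 7*r - 10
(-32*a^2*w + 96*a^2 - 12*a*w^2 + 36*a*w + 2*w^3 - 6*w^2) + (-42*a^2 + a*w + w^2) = -32*a^2*w + 54*a^2 - 12*a*w^2 + 37*a*w + 2*w^3 - 5*w^2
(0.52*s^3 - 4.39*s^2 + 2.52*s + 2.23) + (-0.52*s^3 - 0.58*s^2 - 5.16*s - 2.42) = -4.97*s^2 - 2.64*s - 0.19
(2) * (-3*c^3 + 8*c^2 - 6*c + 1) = -6*c^3 + 16*c^2 - 12*c + 2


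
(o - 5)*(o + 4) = o^2 - o - 20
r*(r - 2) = r^2 - 2*r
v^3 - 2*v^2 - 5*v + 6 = (v - 3)*(v - 1)*(v + 2)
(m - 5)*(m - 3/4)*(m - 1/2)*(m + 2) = m^4 - 17*m^3/4 - 47*m^2/8 + 91*m/8 - 15/4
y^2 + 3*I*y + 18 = (y - 3*I)*(y + 6*I)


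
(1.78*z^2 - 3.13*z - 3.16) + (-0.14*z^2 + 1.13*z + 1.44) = 1.64*z^2 - 2.0*z - 1.72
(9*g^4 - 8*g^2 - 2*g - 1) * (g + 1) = 9*g^5 + 9*g^4 - 8*g^3 - 10*g^2 - 3*g - 1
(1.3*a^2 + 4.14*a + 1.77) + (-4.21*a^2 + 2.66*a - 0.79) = -2.91*a^2 + 6.8*a + 0.98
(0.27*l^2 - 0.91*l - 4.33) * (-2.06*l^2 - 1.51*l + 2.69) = -0.5562*l^4 + 1.4669*l^3 + 11.0202*l^2 + 4.0904*l - 11.6477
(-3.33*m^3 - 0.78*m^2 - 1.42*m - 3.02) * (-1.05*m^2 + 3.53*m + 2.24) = 3.4965*m^5 - 10.9359*m^4 - 8.7216*m^3 - 3.5888*m^2 - 13.8414*m - 6.7648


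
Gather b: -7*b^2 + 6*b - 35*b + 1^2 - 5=-7*b^2 - 29*b - 4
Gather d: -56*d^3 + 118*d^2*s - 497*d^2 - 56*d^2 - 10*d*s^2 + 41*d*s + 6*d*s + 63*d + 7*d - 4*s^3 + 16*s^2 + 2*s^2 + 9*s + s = -56*d^3 + d^2*(118*s - 553) + d*(-10*s^2 + 47*s + 70) - 4*s^3 + 18*s^2 + 10*s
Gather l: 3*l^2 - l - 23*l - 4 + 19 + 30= 3*l^2 - 24*l + 45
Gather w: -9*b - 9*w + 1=-9*b - 9*w + 1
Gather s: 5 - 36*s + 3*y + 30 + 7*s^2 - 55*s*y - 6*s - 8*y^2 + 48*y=7*s^2 + s*(-55*y - 42) - 8*y^2 + 51*y + 35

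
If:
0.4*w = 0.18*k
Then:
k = 2.22222222222222*w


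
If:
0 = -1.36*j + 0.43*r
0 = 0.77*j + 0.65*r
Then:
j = 0.00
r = 0.00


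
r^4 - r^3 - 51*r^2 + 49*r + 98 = (r - 7)*(r - 2)*(r + 1)*(r + 7)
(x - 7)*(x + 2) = x^2 - 5*x - 14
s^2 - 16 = (s - 4)*(s + 4)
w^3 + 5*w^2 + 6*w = w*(w + 2)*(w + 3)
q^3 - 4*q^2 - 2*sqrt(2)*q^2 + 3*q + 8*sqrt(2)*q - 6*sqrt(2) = (q - 3)*(q - 1)*(q - 2*sqrt(2))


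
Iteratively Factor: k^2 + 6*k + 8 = (k + 2)*(k + 4)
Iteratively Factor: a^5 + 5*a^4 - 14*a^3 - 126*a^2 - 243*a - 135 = (a + 3)*(a^4 + 2*a^3 - 20*a^2 - 66*a - 45) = (a - 5)*(a + 3)*(a^3 + 7*a^2 + 15*a + 9) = (a - 5)*(a + 1)*(a + 3)*(a^2 + 6*a + 9) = (a - 5)*(a + 1)*(a + 3)^2*(a + 3)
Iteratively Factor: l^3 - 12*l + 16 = (l + 4)*(l^2 - 4*l + 4) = (l - 2)*(l + 4)*(l - 2)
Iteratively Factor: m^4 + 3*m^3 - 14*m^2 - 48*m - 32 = (m - 4)*(m^3 + 7*m^2 + 14*m + 8) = (m - 4)*(m + 2)*(m^2 + 5*m + 4) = (m - 4)*(m + 2)*(m + 4)*(m + 1)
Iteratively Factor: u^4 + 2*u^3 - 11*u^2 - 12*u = (u + 4)*(u^3 - 2*u^2 - 3*u) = (u - 3)*(u + 4)*(u^2 + u) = (u - 3)*(u + 1)*(u + 4)*(u)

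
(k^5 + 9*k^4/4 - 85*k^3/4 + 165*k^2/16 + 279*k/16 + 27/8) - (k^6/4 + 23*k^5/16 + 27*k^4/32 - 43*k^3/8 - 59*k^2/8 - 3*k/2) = -k^6/4 - 7*k^5/16 + 45*k^4/32 - 127*k^3/8 + 283*k^2/16 + 303*k/16 + 27/8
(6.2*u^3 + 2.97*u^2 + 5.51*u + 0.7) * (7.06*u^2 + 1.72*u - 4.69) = 43.772*u^5 + 31.6322*u^4 + 14.931*u^3 + 0.489899999999998*u^2 - 24.6379*u - 3.283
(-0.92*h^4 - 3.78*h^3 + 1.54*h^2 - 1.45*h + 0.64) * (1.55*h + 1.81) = -1.426*h^5 - 7.5242*h^4 - 4.4548*h^3 + 0.5399*h^2 - 1.6325*h + 1.1584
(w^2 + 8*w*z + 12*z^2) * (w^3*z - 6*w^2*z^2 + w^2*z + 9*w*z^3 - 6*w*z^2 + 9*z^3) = w^5*z + 2*w^4*z^2 + w^4*z - 27*w^3*z^3 + 2*w^3*z^2 - 27*w^2*z^3 + 108*w*z^5 + 108*z^5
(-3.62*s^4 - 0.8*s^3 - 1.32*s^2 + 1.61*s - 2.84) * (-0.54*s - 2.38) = 1.9548*s^5 + 9.0476*s^4 + 2.6168*s^3 + 2.2722*s^2 - 2.2982*s + 6.7592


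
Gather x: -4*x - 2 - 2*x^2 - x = -2*x^2 - 5*x - 2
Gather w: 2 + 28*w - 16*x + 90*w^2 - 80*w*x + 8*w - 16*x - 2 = 90*w^2 + w*(36 - 80*x) - 32*x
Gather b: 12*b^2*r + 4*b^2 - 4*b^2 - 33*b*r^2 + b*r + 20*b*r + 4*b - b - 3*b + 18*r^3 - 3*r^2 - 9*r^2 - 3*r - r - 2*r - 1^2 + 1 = 12*b^2*r + b*(-33*r^2 + 21*r) + 18*r^3 - 12*r^2 - 6*r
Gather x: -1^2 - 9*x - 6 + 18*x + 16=9*x + 9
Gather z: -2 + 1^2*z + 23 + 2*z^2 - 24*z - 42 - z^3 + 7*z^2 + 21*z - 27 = -z^3 + 9*z^2 - 2*z - 48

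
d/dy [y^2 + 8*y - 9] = 2*y + 8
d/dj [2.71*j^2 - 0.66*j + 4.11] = 5.42*j - 0.66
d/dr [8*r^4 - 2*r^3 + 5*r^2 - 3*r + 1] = 32*r^3 - 6*r^2 + 10*r - 3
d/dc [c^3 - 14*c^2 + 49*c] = 3*c^2 - 28*c + 49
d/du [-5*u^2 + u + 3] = 1 - 10*u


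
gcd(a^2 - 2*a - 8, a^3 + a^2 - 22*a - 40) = a + 2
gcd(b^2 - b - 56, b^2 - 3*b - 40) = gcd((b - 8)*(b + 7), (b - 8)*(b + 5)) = b - 8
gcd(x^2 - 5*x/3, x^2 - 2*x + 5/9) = x - 5/3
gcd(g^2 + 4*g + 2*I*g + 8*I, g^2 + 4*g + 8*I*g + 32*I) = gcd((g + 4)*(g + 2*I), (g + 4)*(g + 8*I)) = g + 4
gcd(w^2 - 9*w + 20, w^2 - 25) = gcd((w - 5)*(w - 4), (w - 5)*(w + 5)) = w - 5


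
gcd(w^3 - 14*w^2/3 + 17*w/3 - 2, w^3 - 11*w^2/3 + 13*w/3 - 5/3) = w - 1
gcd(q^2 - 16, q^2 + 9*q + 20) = q + 4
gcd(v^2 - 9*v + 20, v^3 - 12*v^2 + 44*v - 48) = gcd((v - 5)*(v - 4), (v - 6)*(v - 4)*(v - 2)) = v - 4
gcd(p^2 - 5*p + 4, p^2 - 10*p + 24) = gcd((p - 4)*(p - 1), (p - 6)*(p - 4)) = p - 4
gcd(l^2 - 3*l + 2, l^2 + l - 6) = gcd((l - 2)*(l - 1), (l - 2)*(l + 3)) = l - 2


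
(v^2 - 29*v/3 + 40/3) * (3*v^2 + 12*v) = 3*v^4 - 17*v^3 - 76*v^2 + 160*v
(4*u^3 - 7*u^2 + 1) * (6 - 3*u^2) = -12*u^5 + 21*u^4 + 24*u^3 - 45*u^2 + 6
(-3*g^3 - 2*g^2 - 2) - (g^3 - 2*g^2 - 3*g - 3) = -4*g^3 + 3*g + 1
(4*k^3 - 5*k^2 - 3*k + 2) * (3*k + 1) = 12*k^4 - 11*k^3 - 14*k^2 + 3*k + 2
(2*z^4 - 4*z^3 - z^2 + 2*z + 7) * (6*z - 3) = 12*z^5 - 30*z^4 + 6*z^3 + 15*z^2 + 36*z - 21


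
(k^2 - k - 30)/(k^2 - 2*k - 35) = (k - 6)/(k - 7)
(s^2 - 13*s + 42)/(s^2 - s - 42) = (s - 6)/(s + 6)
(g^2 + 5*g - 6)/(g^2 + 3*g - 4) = (g + 6)/(g + 4)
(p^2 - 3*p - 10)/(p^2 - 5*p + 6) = (p^2 - 3*p - 10)/(p^2 - 5*p + 6)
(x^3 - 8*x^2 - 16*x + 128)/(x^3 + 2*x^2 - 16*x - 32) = (x - 8)/(x + 2)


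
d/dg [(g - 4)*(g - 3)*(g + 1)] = 3*g^2 - 12*g + 5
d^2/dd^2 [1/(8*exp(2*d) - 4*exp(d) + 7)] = 4*((1 - 8*exp(d))*(8*exp(2*d) - 4*exp(d) + 7) + 8*(4*exp(d) - 1)^2*exp(d))*exp(d)/(8*exp(2*d) - 4*exp(d) + 7)^3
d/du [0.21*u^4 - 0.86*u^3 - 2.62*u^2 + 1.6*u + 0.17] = 0.84*u^3 - 2.58*u^2 - 5.24*u + 1.6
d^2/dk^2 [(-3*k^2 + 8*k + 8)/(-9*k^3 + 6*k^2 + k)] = 2*(243*k^6 - 1944*k^5 - 2511*k^4 + 3078*k^3 - 648*k^2 - 144*k - 8)/(k^3*(729*k^6 - 1458*k^5 + 729*k^4 + 108*k^3 - 81*k^2 - 18*k - 1))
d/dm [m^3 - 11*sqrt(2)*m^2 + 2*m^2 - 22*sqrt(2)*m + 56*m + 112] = 3*m^2 - 22*sqrt(2)*m + 4*m - 22*sqrt(2) + 56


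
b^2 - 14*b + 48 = (b - 8)*(b - 6)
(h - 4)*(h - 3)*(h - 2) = h^3 - 9*h^2 + 26*h - 24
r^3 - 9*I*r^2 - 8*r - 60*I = (r - 6*I)*(r - 5*I)*(r + 2*I)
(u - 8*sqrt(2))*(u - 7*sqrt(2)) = u^2 - 15*sqrt(2)*u + 112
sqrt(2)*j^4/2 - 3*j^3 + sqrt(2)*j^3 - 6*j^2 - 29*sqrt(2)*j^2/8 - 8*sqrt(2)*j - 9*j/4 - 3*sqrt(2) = (j + 1/2)*(j + 3/2)*(j - 4*sqrt(2))*(sqrt(2)*j/2 + 1)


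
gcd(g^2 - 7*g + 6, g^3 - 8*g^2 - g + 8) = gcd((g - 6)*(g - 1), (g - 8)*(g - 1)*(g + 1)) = g - 1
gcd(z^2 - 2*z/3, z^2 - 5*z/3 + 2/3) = z - 2/3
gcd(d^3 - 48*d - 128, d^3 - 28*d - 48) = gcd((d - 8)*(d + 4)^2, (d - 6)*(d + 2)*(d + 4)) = d + 4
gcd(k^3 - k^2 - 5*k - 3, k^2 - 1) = k + 1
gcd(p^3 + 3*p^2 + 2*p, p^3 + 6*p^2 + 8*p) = p^2 + 2*p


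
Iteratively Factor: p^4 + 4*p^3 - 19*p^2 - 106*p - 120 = (p + 4)*(p^3 - 19*p - 30) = (p - 5)*(p + 4)*(p^2 + 5*p + 6) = (p - 5)*(p + 3)*(p + 4)*(p + 2)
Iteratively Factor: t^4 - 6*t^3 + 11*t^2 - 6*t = (t - 3)*(t^3 - 3*t^2 + 2*t) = (t - 3)*(t - 2)*(t^2 - t) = (t - 3)*(t - 2)*(t - 1)*(t)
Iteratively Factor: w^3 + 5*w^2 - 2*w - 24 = (w - 2)*(w^2 + 7*w + 12) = (w - 2)*(w + 3)*(w + 4)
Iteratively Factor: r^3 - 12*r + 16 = (r - 2)*(r^2 + 2*r - 8) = (r - 2)*(r + 4)*(r - 2)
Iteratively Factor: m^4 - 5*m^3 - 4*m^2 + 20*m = (m + 2)*(m^3 - 7*m^2 + 10*m) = (m - 2)*(m + 2)*(m^2 - 5*m) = (m - 5)*(m - 2)*(m + 2)*(m)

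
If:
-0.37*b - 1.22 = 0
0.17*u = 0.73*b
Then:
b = -3.30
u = -14.16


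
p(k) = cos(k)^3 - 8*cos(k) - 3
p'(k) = -3*sin(k)*cos(k)^2 + 8*sin(k)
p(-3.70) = 3.17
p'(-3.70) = 3.10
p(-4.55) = -1.71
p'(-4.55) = 7.82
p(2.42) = 2.58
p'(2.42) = 4.17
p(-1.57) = -3.01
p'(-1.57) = -8.00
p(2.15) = 1.21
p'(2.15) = 5.94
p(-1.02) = -7.04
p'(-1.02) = -6.12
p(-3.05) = 3.98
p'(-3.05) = -0.46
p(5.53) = -8.45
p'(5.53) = -4.38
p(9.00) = 3.53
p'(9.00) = 2.27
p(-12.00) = -9.15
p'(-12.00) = 3.15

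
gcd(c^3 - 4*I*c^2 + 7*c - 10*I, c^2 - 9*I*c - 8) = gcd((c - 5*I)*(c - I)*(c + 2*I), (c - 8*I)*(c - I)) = c - I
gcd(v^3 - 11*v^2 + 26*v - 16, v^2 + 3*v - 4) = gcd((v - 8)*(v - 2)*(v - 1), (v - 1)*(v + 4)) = v - 1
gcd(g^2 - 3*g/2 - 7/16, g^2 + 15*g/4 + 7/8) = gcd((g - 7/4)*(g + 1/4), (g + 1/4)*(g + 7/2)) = g + 1/4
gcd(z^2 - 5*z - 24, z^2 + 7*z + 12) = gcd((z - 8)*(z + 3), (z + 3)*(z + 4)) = z + 3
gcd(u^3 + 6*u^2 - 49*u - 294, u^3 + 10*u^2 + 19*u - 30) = u + 6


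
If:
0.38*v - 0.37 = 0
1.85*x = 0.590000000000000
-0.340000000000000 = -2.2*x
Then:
No Solution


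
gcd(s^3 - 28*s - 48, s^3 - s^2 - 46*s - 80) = s + 2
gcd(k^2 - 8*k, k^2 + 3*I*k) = k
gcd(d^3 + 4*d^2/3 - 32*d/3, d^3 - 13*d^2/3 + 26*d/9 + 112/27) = d - 8/3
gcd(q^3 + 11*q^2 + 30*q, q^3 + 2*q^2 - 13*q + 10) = q + 5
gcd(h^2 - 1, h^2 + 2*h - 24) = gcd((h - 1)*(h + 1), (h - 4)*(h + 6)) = 1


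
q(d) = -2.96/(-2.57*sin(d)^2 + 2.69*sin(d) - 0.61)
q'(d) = -2.96*(5.14*sin(d)*cos(d) - 2.69*cos(d))/(-2.57*sin(d)^2 + 2.69*sin(d) - 0.61)^2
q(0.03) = 5.57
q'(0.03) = 26.55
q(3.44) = 1.82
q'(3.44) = -4.51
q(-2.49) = 0.93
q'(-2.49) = -1.35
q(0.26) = 33.52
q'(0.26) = 502.05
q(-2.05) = 0.59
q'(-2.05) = -0.39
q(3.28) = 2.87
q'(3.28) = -9.39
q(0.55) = -31.52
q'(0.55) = 0.97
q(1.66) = 6.16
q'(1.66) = 2.78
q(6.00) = 1.89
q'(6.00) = 4.80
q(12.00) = 1.06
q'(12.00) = 1.74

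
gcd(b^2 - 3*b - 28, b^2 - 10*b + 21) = b - 7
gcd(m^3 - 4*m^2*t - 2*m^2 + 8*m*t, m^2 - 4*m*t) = -m^2 + 4*m*t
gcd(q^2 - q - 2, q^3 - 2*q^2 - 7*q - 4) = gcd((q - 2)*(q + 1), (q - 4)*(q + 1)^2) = q + 1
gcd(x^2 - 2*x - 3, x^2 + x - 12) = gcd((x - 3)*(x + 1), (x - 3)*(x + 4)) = x - 3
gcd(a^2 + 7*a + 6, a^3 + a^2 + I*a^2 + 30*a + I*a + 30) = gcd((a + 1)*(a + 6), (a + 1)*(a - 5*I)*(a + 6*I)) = a + 1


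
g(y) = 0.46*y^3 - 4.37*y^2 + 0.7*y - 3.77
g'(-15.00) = 442.30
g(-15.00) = -2550.02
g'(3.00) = -13.10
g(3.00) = -28.58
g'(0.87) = -5.86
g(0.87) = -6.17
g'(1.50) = -9.30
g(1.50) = -11.00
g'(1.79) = -10.52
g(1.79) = -13.88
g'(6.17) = -0.69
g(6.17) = -57.76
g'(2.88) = -13.02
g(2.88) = -27.01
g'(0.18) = -0.83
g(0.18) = -3.78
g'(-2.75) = 35.17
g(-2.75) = -48.31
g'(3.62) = -12.85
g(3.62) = -36.68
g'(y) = 1.38*y^2 - 8.74*y + 0.7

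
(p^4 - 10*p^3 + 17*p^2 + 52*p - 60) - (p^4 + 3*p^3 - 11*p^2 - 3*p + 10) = -13*p^3 + 28*p^2 + 55*p - 70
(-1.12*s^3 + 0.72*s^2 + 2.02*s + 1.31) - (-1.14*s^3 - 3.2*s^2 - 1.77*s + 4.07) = 0.0199999999999998*s^3 + 3.92*s^2 + 3.79*s - 2.76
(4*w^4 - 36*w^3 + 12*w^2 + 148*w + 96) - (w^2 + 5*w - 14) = 4*w^4 - 36*w^3 + 11*w^2 + 143*w + 110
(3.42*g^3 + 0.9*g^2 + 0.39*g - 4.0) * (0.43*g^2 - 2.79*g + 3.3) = 1.4706*g^5 - 9.1548*g^4 + 8.9427*g^3 + 0.1619*g^2 + 12.447*g - 13.2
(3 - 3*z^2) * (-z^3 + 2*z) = 3*z^5 - 9*z^3 + 6*z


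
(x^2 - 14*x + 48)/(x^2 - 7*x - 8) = (x - 6)/(x + 1)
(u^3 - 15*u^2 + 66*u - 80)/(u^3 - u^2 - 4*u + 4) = (u^2 - 13*u + 40)/(u^2 + u - 2)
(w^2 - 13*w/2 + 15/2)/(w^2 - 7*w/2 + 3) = (w - 5)/(w - 2)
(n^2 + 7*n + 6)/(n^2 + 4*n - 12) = (n + 1)/(n - 2)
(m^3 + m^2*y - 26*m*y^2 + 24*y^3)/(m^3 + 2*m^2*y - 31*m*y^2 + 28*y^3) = (m + 6*y)/(m + 7*y)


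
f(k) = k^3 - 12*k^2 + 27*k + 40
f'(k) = 3*k^2 - 24*k + 27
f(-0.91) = 4.74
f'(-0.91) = 51.32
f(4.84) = 2.95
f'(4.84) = -18.88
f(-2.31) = -98.73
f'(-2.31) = 98.45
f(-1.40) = -24.06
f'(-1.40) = 66.48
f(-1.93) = -64.00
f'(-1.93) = 84.49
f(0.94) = 55.61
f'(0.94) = 7.09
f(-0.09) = 37.47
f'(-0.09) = 29.18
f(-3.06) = -183.64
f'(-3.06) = 128.53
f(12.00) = 364.00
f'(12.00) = 171.00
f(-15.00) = -6440.00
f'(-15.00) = 1062.00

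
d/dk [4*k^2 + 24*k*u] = 8*k + 24*u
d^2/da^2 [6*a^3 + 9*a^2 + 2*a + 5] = 36*a + 18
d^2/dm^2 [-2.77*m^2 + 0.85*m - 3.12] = -5.54000000000000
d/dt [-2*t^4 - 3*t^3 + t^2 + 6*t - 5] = -8*t^3 - 9*t^2 + 2*t + 6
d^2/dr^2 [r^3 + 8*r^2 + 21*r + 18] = 6*r + 16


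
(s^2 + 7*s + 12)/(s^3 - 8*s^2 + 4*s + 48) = (s^2 + 7*s + 12)/(s^3 - 8*s^2 + 4*s + 48)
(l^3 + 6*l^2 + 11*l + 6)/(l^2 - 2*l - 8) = (l^2 + 4*l + 3)/(l - 4)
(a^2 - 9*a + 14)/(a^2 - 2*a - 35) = (a - 2)/(a + 5)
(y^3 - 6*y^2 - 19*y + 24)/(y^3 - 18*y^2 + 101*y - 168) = (y^2 + 2*y - 3)/(y^2 - 10*y + 21)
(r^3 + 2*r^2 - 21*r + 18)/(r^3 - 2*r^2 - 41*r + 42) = (r - 3)/(r - 7)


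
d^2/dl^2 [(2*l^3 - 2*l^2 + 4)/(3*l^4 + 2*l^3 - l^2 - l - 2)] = 4*(9*l^9 - 27*l^8 - 9*l^7 + 196*l^6 + 240*l^5 - 60*l^4 - 72*l^3 + 78*l^2 + 42*l - 6)/(27*l^12 + 54*l^11 + 9*l^10 - 55*l^9 - 93*l^8 - 60*l^7 + 32*l^6 + 63*l^5 + 51*l^4 + 11*l^3 - 18*l^2 - 12*l - 8)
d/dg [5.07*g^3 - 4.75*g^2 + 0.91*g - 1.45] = 15.21*g^2 - 9.5*g + 0.91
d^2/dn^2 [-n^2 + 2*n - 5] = -2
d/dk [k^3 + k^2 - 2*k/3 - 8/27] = 3*k^2 + 2*k - 2/3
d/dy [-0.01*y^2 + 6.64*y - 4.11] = 6.64 - 0.02*y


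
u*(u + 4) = u^2 + 4*u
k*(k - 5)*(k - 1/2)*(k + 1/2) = k^4 - 5*k^3 - k^2/4 + 5*k/4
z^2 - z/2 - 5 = (z - 5/2)*(z + 2)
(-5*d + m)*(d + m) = -5*d^2 - 4*d*m + m^2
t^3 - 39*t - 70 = (t - 7)*(t + 2)*(t + 5)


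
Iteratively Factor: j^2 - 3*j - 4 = (j - 4)*(j + 1)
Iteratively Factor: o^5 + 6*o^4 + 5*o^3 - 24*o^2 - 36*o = (o - 2)*(o^4 + 8*o^3 + 21*o^2 + 18*o) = (o - 2)*(o + 3)*(o^3 + 5*o^2 + 6*o) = o*(o - 2)*(o + 3)*(o^2 + 5*o + 6) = o*(o - 2)*(o + 3)^2*(o + 2)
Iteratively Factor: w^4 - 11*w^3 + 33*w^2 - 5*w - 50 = (w + 1)*(w^3 - 12*w^2 + 45*w - 50) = (w - 5)*(w + 1)*(w^2 - 7*w + 10) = (w - 5)^2*(w + 1)*(w - 2)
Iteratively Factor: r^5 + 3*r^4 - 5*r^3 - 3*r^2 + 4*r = (r - 1)*(r^4 + 4*r^3 - r^2 - 4*r) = (r - 1)^2*(r^3 + 5*r^2 + 4*r) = r*(r - 1)^2*(r^2 + 5*r + 4) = r*(r - 1)^2*(r + 1)*(r + 4)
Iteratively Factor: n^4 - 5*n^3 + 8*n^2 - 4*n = (n)*(n^3 - 5*n^2 + 8*n - 4) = n*(n - 2)*(n^2 - 3*n + 2) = n*(n - 2)*(n - 1)*(n - 2)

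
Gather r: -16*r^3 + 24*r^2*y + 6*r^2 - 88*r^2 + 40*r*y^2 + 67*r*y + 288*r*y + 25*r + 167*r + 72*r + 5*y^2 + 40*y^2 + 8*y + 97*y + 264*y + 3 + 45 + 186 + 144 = -16*r^3 + r^2*(24*y - 82) + r*(40*y^2 + 355*y + 264) + 45*y^2 + 369*y + 378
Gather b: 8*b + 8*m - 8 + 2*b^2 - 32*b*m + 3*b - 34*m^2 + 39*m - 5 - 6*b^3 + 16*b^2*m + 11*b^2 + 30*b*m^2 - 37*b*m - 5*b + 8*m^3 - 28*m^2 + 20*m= -6*b^3 + b^2*(16*m + 13) + b*(30*m^2 - 69*m + 6) + 8*m^3 - 62*m^2 + 67*m - 13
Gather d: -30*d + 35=35 - 30*d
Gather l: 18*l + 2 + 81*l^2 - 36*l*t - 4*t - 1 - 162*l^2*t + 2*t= l^2*(81 - 162*t) + l*(18 - 36*t) - 2*t + 1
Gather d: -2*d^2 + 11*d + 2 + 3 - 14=-2*d^2 + 11*d - 9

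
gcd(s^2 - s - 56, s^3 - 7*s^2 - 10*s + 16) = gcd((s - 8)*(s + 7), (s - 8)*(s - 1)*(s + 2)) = s - 8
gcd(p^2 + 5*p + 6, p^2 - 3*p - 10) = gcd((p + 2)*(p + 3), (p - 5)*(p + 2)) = p + 2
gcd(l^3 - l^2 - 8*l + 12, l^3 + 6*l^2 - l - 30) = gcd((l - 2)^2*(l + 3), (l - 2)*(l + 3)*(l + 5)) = l^2 + l - 6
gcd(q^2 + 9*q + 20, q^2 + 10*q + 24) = q + 4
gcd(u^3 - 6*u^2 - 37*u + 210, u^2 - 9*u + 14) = u - 7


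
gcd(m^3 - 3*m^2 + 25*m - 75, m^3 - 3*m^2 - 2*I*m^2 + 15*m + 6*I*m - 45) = m^2 + m*(-3 - 5*I) + 15*I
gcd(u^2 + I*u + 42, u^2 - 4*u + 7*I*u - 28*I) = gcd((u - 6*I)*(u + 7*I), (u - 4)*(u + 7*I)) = u + 7*I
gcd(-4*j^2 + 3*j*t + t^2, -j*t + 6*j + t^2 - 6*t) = -j + t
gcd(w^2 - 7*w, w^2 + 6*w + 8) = 1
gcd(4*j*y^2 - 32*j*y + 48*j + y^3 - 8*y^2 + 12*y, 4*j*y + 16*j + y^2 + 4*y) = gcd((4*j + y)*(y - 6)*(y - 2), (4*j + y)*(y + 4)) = 4*j + y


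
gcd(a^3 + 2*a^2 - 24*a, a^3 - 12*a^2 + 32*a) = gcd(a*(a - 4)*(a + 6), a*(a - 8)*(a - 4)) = a^2 - 4*a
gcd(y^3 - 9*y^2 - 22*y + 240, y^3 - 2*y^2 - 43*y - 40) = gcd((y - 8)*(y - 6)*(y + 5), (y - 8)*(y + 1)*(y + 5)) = y^2 - 3*y - 40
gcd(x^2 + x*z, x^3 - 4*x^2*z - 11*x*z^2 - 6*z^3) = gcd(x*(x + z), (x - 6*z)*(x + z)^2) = x + z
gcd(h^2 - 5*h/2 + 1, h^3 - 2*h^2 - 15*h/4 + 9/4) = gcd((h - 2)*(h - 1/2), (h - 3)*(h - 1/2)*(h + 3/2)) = h - 1/2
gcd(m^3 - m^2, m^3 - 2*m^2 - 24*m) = m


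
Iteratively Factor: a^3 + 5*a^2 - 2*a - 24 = (a + 4)*(a^2 + a - 6) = (a + 3)*(a + 4)*(a - 2)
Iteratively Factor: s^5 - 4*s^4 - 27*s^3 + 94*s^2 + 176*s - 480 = (s - 5)*(s^4 + s^3 - 22*s^2 - 16*s + 96) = (s - 5)*(s - 4)*(s^3 + 5*s^2 - 2*s - 24) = (s - 5)*(s - 4)*(s - 2)*(s^2 + 7*s + 12) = (s - 5)*(s - 4)*(s - 2)*(s + 4)*(s + 3)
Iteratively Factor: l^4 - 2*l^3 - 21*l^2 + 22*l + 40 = (l - 2)*(l^3 - 21*l - 20) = (l - 2)*(l + 1)*(l^2 - l - 20) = (l - 5)*(l - 2)*(l + 1)*(l + 4)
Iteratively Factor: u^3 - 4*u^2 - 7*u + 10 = (u - 5)*(u^2 + u - 2) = (u - 5)*(u - 1)*(u + 2)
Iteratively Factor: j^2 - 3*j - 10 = (j - 5)*(j + 2)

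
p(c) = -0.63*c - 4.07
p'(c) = -0.630000000000000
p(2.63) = -5.73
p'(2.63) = -0.63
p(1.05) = -4.73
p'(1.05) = -0.63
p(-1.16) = -3.34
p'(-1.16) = -0.63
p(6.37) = -8.08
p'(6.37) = -0.63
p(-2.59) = -2.44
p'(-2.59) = -0.63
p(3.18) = -6.07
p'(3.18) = -0.63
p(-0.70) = -3.63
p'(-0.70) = -0.63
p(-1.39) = -3.19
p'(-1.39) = -0.63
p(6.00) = -7.85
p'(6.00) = -0.63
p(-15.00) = 5.38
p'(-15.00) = -0.63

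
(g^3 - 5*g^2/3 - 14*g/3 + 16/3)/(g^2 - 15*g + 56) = (3*g^3 - 5*g^2 - 14*g + 16)/(3*(g^2 - 15*g + 56))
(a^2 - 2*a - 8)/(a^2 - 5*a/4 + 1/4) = 4*(a^2 - 2*a - 8)/(4*a^2 - 5*a + 1)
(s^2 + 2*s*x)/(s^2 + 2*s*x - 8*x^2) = s*(s + 2*x)/(s^2 + 2*s*x - 8*x^2)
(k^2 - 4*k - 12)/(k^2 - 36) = (k + 2)/(k + 6)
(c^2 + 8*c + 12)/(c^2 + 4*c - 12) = (c + 2)/(c - 2)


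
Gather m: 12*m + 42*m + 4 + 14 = 54*m + 18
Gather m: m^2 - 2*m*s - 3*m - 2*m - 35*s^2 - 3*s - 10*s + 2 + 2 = m^2 + m*(-2*s - 5) - 35*s^2 - 13*s + 4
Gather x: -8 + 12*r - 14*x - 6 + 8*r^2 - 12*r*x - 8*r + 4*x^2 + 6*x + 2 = 8*r^2 + 4*r + 4*x^2 + x*(-12*r - 8) - 12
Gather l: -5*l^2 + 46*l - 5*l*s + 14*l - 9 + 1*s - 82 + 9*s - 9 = -5*l^2 + l*(60 - 5*s) + 10*s - 100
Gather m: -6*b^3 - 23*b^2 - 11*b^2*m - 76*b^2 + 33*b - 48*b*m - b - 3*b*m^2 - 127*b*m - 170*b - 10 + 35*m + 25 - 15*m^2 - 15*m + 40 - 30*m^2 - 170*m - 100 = -6*b^3 - 99*b^2 - 138*b + m^2*(-3*b - 45) + m*(-11*b^2 - 175*b - 150) - 45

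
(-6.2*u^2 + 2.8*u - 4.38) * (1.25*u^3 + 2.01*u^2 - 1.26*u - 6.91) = -7.75*u^5 - 8.962*u^4 + 7.965*u^3 + 30.5102*u^2 - 13.8292*u + 30.2658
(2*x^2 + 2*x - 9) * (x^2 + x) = 2*x^4 + 4*x^3 - 7*x^2 - 9*x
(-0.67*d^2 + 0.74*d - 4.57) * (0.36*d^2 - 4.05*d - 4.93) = -0.2412*d^4 + 2.9799*d^3 - 1.3391*d^2 + 14.8603*d + 22.5301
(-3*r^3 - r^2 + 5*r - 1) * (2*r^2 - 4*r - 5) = -6*r^5 + 10*r^4 + 29*r^3 - 17*r^2 - 21*r + 5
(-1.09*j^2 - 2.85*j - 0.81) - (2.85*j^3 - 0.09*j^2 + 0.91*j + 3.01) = -2.85*j^3 - 1.0*j^2 - 3.76*j - 3.82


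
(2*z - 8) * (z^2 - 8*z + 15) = 2*z^3 - 24*z^2 + 94*z - 120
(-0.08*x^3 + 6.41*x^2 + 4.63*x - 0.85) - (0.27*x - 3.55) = -0.08*x^3 + 6.41*x^2 + 4.36*x + 2.7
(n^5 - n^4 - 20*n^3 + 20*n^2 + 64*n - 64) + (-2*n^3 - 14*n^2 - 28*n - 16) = n^5 - n^4 - 22*n^3 + 6*n^2 + 36*n - 80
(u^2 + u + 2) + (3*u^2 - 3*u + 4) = 4*u^2 - 2*u + 6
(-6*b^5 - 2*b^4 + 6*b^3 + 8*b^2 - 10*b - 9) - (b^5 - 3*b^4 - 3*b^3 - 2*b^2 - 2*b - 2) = -7*b^5 + b^4 + 9*b^3 + 10*b^2 - 8*b - 7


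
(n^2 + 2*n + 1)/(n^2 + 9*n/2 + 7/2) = 2*(n + 1)/(2*n + 7)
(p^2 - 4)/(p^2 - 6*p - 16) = (p - 2)/(p - 8)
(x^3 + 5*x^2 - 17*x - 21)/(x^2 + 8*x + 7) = x - 3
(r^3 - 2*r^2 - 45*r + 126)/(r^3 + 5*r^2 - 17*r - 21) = (r - 6)/(r + 1)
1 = 1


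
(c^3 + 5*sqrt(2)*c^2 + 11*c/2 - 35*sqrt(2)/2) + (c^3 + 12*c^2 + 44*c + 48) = 2*c^3 + 5*sqrt(2)*c^2 + 12*c^2 + 99*c/2 - 35*sqrt(2)/2 + 48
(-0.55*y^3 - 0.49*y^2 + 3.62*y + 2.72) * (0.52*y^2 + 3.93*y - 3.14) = -0.286*y^5 - 2.4163*y^4 + 1.6837*y^3 + 17.1796*y^2 - 0.677200000000001*y - 8.5408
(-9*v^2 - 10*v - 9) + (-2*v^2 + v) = -11*v^2 - 9*v - 9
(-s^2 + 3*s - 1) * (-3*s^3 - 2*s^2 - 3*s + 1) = 3*s^5 - 7*s^4 - 8*s^2 + 6*s - 1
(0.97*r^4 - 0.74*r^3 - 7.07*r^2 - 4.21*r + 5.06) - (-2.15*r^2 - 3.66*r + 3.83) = 0.97*r^4 - 0.74*r^3 - 4.92*r^2 - 0.55*r + 1.23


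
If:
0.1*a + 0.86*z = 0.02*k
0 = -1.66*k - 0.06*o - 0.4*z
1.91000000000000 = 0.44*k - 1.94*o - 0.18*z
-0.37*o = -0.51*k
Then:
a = -49.62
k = -1.32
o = -1.82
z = 5.74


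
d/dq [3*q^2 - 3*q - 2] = 6*q - 3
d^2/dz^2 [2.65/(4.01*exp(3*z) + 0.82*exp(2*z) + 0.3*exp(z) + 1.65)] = (2.65*(12.03*exp(2*z) + 1.64*exp(z) + 0.3)*(24.06*exp(2*z) + 3.28*exp(z) + 0.6)*exp(z) - (95.6385*exp(2*z) + 8.692*exp(z) + 0.795)*(4.01*exp(3*z) + 0.82*exp(2*z) + 0.3*exp(z) + 1.65))*exp(z)/(4.01*exp(3*z) + 0.82*exp(2*z) + 0.3*exp(z) + 1.65)^3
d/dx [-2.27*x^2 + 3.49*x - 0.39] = 3.49 - 4.54*x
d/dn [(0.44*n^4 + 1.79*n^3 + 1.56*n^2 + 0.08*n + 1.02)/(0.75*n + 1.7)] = (0.99*n^4 + 5.677*n^3 + 10.299*n^2 + 5.304*n - 0.629)/(0.5625*n^2 + 2.55*n + 2.89)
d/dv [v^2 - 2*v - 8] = 2*v - 2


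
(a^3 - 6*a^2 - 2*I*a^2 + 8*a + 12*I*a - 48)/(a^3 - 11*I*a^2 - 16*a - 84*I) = (a^2 + a*(-6 - 4*I) + 24*I)/(a^2 - 13*I*a - 42)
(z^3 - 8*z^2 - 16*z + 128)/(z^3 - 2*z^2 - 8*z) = (z^2 - 4*z - 32)/(z*(z + 2))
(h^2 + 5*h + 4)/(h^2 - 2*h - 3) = (h + 4)/(h - 3)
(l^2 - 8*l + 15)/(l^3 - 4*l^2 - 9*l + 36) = (l - 5)/(l^2 - l - 12)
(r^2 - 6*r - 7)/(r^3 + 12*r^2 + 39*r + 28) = (r - 7)/(r^2 + 11*r + 28)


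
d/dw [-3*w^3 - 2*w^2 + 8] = w*(-9*w - 4)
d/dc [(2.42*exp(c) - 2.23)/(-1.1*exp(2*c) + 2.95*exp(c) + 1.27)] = (2.662*exp(2*c) - 4.906*exp(c) + 9.6519)*exp(c)/(1.21*exp(4*c) - 6.49*exp(3*c) + 5.9085*exp(2*c) + 7.493*exp(c) + 1.6129)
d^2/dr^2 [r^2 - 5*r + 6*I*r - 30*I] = 2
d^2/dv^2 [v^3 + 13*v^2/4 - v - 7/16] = 6*v + 13/2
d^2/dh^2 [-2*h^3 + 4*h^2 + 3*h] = 8 - 12*h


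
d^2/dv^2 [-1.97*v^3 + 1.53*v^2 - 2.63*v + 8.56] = 3.06 - 11.82*v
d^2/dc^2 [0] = 0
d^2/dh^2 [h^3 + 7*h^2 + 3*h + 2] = 6*h + 14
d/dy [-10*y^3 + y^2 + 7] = 2*y*(1 - 15*y)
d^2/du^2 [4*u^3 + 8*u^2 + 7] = 24*u + 16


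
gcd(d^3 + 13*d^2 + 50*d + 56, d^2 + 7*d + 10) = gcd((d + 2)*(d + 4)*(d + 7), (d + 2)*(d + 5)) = d + 2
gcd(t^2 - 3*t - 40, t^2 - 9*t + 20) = 1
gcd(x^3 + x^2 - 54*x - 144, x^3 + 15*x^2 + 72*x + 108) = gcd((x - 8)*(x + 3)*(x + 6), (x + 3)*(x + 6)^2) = x^2 + 9*x + 18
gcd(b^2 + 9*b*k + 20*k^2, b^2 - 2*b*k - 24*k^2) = b + 4*k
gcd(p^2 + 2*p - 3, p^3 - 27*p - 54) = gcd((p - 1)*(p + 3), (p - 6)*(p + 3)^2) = p + 3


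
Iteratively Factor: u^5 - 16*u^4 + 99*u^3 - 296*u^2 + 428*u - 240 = (u - 4)*(u^4 - 12*u^3 + 51*u^2 - 92*u + 60) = (u - 5)*(u - 4)*(u^3 - 7*u^2 + 16*u - 12) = (u - 5)*(u - 4)*(u - 2)*(u^2 - 5*u + 6) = (u - 5)*(u - 4)*(u - 2)^2*(u - 3)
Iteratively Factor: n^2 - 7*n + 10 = (n - 2)*(n - 5)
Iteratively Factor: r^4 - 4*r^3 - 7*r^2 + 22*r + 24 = (r - 4)*(r^3 - 7*r - 6) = (r - 4)*(r - 3)*(r^2 + 3*r + 2) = (r - 4)*(r - 3)*(r + 2)*(r + 1)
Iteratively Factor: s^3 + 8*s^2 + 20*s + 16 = (s + 4)*(s^2 + 4*s + 4) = (s + 2)*(s + 4)*(s + 2)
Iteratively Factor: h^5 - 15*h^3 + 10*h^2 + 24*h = (h - 2)*(h^4 + 2*h^3 - 11*h^2 - 12*h) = (h - 3)*(h - 2)*(h^3 + 5*h^2 + 4*h) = (h - 3)*(h - 2)*(h + 4)*(h^2 + h) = (h - 3)*(h - 2)*(h + 1)*(h + 4)*(h)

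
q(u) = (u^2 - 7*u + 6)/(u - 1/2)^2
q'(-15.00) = 0.03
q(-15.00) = 1.40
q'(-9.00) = 0.07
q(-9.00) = 1.66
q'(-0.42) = 14.15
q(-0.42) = 10.77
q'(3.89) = 0.38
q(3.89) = -0.53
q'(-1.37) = 2.56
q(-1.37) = 4.99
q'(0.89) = -53.27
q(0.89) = 3.70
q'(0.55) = -41600.00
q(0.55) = 981.00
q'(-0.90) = 5.07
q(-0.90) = 6.69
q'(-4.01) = 0.35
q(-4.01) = 2.47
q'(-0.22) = 26.31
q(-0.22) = 14.64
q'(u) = (2*u - 7)/(u - 1/2)^2 - 2*(u^2 - 7*u + 6)/(u - 1/2)^3 = 4*(12*u - 17)/(8*u^3 - 12*u^2 + 6*u - 1)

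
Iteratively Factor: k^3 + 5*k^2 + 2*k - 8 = (k + 4)*(k^2 + k - 2) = (k + 2)*(k + 4)*(k - 1)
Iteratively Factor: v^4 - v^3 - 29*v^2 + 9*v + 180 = (v - 3)*(v^3 + 2*v^2 - 23*v - 60) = (v - 5)*(v - 3)*(v^2 + 7*v + 12) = (v - 5)*(v - 3)*(v + 3)*(v + 4)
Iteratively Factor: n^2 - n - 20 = (n - 5)*(n + 4)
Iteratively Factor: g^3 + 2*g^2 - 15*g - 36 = (g - 4)*(g^2 + 6*g + 9) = (g - 4)*(g + 3)*(g + 3)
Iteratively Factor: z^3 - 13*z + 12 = (z - 1)*(z^2 + z - 12) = (z - 3)*(z - 1)*(z + 4)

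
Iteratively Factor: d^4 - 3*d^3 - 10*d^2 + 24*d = (d)*(d^3 - 3*d^2 - 10*d + 24) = d*(d - 2)*(d^2 - d - 12) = d*(d - 2)*(d + 3)*(d - 4)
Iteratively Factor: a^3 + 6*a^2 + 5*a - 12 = (a + 3)*(a^2 + 3*a - 4) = (a - 1)*(a + 3)*(a + 4)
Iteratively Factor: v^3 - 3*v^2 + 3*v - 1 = (v - 1)*(v^2 - 2*v + 1) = (v - 1)^2*(v - 1)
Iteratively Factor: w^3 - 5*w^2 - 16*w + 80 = (w - 5)*(w^2 - 16) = (w - 5)*(w - 4)*(w + 4)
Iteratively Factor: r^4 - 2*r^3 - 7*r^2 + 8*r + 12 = (r - 3)*(r^3 + r^2 - 4*r - 4) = (r - 3)*(r - 2)*(r^2 + 3*r + 2) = (r - 3)*(r - 2)*(r + 2)*(r + 1)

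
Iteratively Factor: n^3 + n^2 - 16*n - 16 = (n - 4)*(n^2 + 5*n + 4) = (n - 4)*(n + 1)*(n + 4)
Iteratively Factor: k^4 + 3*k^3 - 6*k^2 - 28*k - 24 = (k + 2)*(k^3 + k^2 - 8*k - 12) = (k + 2)^2*(k^2 - k - 6) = (k + 2)^3*(k - 3)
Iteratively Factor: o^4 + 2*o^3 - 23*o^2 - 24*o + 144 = (o + 4)*(o^3 - 2*o^2 - 15*o + 36) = (o + 4)^2*(o^2 - 6*o + 9) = (o - 3)*(o + 4)^2*(o - 3)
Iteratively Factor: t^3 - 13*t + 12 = (t - 1)*(t^2 + t - 12) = (t - 1)*(t + 4)*(t - 3)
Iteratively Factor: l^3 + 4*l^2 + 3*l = (l)*(l^2 + 4*l + 3) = l*(l + 3)*(l + 1)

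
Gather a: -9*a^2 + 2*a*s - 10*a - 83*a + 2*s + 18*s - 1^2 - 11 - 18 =-9*a^2 + a*(2*s - 93) + 20*s - 30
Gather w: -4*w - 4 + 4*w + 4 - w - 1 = -w - 1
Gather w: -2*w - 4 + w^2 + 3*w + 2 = w^2 + w - 2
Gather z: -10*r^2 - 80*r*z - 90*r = -10*r^2 - 80*r*z - 90*r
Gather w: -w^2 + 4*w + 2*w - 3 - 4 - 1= -w^2 + 6*w - 8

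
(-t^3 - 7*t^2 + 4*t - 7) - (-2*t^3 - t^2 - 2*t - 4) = t^3 - 6*t^2 + 6*t - 3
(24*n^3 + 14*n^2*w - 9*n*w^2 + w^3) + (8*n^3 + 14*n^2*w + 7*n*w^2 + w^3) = 32*n^3 + 28*n^2*w - 2*n*w^2 + 2*w^3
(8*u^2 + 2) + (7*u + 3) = 8*u^2 + 7*u + 5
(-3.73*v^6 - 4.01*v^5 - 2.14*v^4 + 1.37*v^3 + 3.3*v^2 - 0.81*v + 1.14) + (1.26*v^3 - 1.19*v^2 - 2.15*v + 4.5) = -3.73*v^6 - 4.01*v^5 - 2.14*v^4 + 2.63*v^3 + 2.11*v^2 - 2.96*v + 5.64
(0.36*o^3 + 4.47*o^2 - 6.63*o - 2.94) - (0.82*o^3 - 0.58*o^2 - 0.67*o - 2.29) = -0.46*o^3 + 5.05*o^2 - 5.96*o - 0.65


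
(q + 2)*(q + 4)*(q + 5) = q^3 + 11*q^2 + 38*q + 40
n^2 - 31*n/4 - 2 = (n - 8)*(n + 1/4)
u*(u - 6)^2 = u^3 - 12*u^2 + 36*u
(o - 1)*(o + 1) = o^2 - 1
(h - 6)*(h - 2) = h^2 - 8*h + 12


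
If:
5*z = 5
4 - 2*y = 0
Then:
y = 2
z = 1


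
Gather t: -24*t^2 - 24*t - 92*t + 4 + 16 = -24*t^2 - 116*t + 20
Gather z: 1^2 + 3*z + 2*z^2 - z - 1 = 2*z^2 + 2*z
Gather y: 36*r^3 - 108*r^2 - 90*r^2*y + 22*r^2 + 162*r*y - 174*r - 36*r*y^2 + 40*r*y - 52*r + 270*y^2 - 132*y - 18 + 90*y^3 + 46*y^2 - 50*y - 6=36*r^3 - 86*r^2 - 226*r + 90*y^3 + y^2*(316 - 36*r) + y*(-90*r^2 + 202*r - 182) - 24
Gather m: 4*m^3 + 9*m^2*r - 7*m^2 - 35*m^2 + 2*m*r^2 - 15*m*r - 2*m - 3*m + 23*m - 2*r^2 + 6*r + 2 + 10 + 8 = 4*m^3 + m^2*(9*r - 42) + m*(2*r^2 - 15*r + 18) - 2*r^2 + 6*r + 20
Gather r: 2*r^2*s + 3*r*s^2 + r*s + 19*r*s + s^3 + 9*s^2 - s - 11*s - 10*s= 2*r^2*s + r*(3*s^2 + 20*s) + s^3 + 9*s^2 - 22*s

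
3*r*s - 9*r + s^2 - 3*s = (3*r + s)*(s - 3)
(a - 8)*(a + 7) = a^2 - a - 56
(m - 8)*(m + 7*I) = m^2 - 8*m + 7*I*m - 56*I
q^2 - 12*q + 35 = (q - 7)*(q - 5)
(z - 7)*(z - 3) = z^2 - 10*z + 21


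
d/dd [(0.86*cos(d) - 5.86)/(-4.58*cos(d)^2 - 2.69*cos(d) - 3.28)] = (-3.9388*cos(d)^2 + 53.6776*cos(d) + 18.5842)*sin(d)/(20.9764*cos(d)^4 + 24.6404*cos(d)^3 + 37.2809*cos(d)^2 + 17.6464*cos(d) + 10.7584)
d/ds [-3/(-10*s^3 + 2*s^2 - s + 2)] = 3*(-30*s^2 + 4*s - 1)/(10*s^3 - 2*s^2 + s - 2)^2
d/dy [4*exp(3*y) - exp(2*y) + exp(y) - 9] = (12*exp(2*y) - 2*exp(y) + 1)*exp(y)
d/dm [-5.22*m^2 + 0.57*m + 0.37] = 0.57 - 10.44*m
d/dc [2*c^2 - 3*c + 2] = 4*c - 3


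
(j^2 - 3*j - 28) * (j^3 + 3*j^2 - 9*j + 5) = j^5 - 46*j^3 - 52*j^2 + 237*j - 140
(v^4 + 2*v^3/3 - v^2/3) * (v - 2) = v^5 - 4*v^4/3 - 5*v^3/3 + 2*v^2/3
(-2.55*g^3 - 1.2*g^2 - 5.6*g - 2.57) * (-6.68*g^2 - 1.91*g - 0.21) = 17.034*g^5 + 12.8865*g^4 + 40.2355*g^3 + 28.1156*g^2 + 6.0847*g + 0.5397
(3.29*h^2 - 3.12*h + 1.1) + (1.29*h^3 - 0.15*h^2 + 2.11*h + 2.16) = 1.29*h^3 + 3.14*h^2 - 1.01*h + 3.26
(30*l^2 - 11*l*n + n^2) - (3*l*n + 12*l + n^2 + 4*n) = 30*l^2 - 14*l*n - 12*l - 4*n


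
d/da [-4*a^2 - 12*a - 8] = -8*a - 12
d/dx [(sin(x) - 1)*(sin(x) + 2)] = sin(2*x) + cos(x)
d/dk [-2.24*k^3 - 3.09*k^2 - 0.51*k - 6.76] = -6.72*k^2 - 6.18*k - 0.51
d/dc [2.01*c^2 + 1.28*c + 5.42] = 4.02*c + 1.28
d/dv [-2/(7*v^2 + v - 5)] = 2*(14*v + 1)/(7*v^2 + v - 5)^2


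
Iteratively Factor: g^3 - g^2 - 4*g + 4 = (g - 1)*(g^2 - 4) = (g - 2)*(g - 1)*(g + 2)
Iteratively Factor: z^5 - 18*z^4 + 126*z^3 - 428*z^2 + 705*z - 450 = (z - 5)*(z^4 - 13*z^3 + 61*z^2 - 123*z + 90) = (z - 5)^2*(z^3 - 8*z^2 + 21*z - 18) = (z - 5)^2*(z - 3)*(z^2 - 5*z + 6) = (z - 5)^2*(z - 3)*(z - 2)*(z - 3)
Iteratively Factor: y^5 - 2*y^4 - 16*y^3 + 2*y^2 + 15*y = (y - 5)*(y^4 + 3*y^3 - y^2 - 3*y) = (y - 5)*(y - 1)*(y^3 + 4*y^2 + 3*y) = (y - 5)*(y - 1)*(y + 3)*(y^2 + y) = (y - 5)*(y - 1)*(y + 1)*(y + 3)*(y)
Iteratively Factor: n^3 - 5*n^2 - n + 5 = (n - 1)*(n^2 - 4*n - 5) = (n - 5)*(n - 1)*(n + 1)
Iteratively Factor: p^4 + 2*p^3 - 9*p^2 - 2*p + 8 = (p - 1)*(p^3 + 3*p^2 - 6*p - 8) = (p - 1)*(p + 4)*(p^2 - p - 2) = (p - 1)*(p + 1)*(p + 4)*(p - 2)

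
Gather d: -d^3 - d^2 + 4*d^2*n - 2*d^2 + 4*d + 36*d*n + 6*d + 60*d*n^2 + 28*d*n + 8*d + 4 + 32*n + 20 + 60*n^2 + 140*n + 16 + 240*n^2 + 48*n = -d^3 + d^2*(4*n - 3) + d*(60*n^2 + 64*n + 18) + 300*n^2 + 220*n + 40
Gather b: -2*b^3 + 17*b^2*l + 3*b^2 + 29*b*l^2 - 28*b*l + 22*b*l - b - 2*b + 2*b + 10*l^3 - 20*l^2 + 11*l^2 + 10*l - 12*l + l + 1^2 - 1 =-2*b^3 + b^2*(17*l + 3) + b*(29*l^2 - 6*l - 1) + 10*l^3 - 9*l^2 - l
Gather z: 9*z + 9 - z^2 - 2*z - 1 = -z^2 + 7*z + 8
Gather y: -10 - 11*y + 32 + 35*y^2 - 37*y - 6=35*y^2 - 48*y + 16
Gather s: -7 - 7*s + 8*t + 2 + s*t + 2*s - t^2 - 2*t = s*(t - 5) - t^2 + 6*t - 5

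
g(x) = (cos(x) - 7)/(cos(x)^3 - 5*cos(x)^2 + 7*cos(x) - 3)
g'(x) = (cos(x) - 7)*(3*sin(x)*cos(x)^2 - 10*sin(x)*cos(x) + 7*sin(x))/(cos(x)^3 - 5*cos(x)^2 + 7*cos(x) - 3)^2 - sin(x)/(cos(x)^3 - 5*cos(x)^2 + 7*cos(x) - 3)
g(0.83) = 25.74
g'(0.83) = -121.99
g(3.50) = 0.54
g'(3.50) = 0.22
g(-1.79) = 1.51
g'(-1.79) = 2.68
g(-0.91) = 17.94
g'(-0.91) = 77.05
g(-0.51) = 177.87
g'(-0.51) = 1391.31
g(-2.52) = 0.62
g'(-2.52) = 0.45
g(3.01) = 0.50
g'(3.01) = -0.07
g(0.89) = 19.57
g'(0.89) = -86.09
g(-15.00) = 0.67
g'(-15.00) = 0.55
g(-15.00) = 0.67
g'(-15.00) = 0.55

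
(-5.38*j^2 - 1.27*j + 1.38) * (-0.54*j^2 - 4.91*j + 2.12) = 2.9052*j^4 + 27.1016*j^3 - 5.9151*j^2 - 9.4682*j + 2.9256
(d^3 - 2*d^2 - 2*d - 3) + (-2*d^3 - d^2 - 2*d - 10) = -d^3 - 3*d^2 - 4*d - 13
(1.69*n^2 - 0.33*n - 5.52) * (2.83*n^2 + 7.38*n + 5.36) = 4.7827*n^4 + 11.5383*n^3 - 8.9986*n^2 - 42.5064*n - 29.5872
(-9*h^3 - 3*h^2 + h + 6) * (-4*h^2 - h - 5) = 36*h^5 + 21*h^4 + 44*h^3 - 10*h^2 - 11*h - 30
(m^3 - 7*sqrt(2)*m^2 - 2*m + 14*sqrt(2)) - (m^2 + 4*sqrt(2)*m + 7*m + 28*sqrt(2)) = m^3 - 7*sqrt(2)*m^2 - m^2 - 9*m - 4*sqrt(2)*m - 14*sqrt(2)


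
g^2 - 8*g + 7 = (g - 7)*(g - 1)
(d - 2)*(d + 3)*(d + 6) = d^3 + 7*d^2 - 36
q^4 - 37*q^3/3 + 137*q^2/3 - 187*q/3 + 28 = (q - 7)*(q - 3)*(q - 4/3)*(q - 1)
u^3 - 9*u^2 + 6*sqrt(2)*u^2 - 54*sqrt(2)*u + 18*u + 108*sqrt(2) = (u - 6)*(u - 3)*(u + 6*sqrt(2))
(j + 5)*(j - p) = j^2 - j*p + 5*j - 5*p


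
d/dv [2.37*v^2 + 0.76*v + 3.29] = 4.74*v + 0.76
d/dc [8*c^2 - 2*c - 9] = 16*c - 2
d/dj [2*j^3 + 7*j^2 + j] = 6*j^2 + 14*j + 1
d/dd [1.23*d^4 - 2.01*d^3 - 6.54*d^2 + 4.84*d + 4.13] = 4.92*d^3 - 6.03*d^2 - 13.08*d + 4.84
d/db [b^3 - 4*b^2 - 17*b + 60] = 3*b^2 - 8*b - 17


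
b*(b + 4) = b^2 + 4*b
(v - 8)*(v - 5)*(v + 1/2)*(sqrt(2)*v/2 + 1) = sqrt(2)*v^4/2 - 25*sqrt(2)*v^3/4 + v^3 - 25*v^2/2 + 67*sqrt(2)*v^2/4 + 10*sqrt(2)*v + 67*v/2 + 20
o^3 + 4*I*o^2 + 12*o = o*(o - 2*I)*(o + 6*I)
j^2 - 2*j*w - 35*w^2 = (j - 7*w)*(j + 5*w)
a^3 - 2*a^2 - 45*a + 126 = (a - 6)*(a - 3)*(a + 7)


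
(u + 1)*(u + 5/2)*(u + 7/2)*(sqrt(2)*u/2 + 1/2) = sqrt(2)*u^4/2 + u^3/2 + 7*sqrt(2)*u^3/2 + 7*u^2/2 + 59*sqrt(2)*u^2/8 + 35*sqrt(2)*u/8 + 59*u/8 + 35/8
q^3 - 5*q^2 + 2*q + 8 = (q - 4)*(q - 2)*(q + 1)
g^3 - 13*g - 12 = (g - 4)*(g + 1)*(g + 3)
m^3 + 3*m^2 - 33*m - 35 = (m - 5)*(m + 1)*(m + 7)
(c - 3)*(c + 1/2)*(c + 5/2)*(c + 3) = c^4 + 3*c^3 - 31*c^2/4 - 27*c - 45/4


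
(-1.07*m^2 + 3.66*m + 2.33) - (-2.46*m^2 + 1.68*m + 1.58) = 1.39*m^2 + 1.98*m + 0.75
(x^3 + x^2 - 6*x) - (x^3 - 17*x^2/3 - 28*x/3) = 20*x^2/3 + 10*x/3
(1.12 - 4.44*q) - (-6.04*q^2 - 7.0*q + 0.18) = 6.04*q^2 + 2.56*q + 0.94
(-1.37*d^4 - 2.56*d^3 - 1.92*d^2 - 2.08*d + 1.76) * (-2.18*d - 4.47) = 2.9866*d^5 + 11.7047*d^4 + 15.6288*d^3 + 13.1168*d^2 + 5.4608*d - 7.8672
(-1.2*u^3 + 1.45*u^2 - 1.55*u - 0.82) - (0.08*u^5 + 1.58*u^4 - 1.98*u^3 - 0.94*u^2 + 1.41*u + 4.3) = -0.08*u^5 - 1.58*u^4 + 0.78*u^3 + 2.39*u^2 - 2.96*u - 5.12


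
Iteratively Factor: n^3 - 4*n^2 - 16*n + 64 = (n - 4)*(n^2 - 16) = (n - 4)^2*(n + 4)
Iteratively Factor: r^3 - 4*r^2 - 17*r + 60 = (r - 5)*(r^2 + r - 12) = (r - 5)*(r + 4)*(r - 3)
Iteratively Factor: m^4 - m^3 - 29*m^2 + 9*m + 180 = (m - 3)*(m^3 + 2*m^2 - 23*m - 60) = (m - 5)*(m - 3)*(m^2 + 7*m + 12) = (m - 5)*(m - 3)*(m + 4)*(m + 3)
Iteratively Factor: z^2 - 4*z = (z)*(z - 4)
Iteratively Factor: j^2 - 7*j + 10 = (j - 2)*(j - 5)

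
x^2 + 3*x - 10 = (x - 2)*(x + 5)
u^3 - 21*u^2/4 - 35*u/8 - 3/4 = (u - 6)*(u + 1/4)*(u + 1/2)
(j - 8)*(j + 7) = j^2 - j - 56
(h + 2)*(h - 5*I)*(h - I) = h^3 + 2*h^2 - 6*I*h^2 - 5*h - 12*I*h - 10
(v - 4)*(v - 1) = v^2 - 5*v + 4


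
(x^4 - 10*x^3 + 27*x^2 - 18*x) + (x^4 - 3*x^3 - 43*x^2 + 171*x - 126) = 2*x^4 - 13*x^3 - 16*x^2 + 153*x - 126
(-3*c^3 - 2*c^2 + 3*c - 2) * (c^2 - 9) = -3*c^5 - 2*c^4 + 30*c^3 + 16*c^2 - 27*c + 18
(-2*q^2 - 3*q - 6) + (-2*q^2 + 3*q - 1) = -4*q^2 - 7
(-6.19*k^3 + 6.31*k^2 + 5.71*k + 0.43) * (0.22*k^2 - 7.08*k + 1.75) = -1.3618*k^5 + 45.2134*k^4 - 54.2511*k^3 - 29.2897*k^2 + 6.9481*k + 0.7525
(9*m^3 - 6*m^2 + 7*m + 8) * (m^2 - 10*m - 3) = 9*m^5 - 96*m^4 + 40*m^3 - 44*m^2 - 101*m - 24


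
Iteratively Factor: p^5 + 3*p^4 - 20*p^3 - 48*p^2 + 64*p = (p)*(p^4 + 3*p^3 - 20*p^2 - 48*p + 64) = p*(p - 1)*(p^3 + 4*p^2 - 16*p - 64) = p*(p - 1)*(p + 4)*(p^2 - 16) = p*(p - 4)*(p - 1)*(p + 4)*(p + 4)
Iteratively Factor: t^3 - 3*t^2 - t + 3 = (t - 1)*(t^2 - 2*t - 3) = (t - 3)*(t - 1)*(t + 1)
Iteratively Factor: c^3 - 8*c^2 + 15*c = (c)*(c^2 - 8*c + 15) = c*(c - 5)*(c - 3)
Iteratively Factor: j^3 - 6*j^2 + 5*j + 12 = (j + 1)*(j^2 - 7*j + 12) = (j - 3)*(j + 1)*(j - 4)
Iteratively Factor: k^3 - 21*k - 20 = (k - 5)*(k^2 + 5*k + 4) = (k - 5)*(k + 1)*(k + 4)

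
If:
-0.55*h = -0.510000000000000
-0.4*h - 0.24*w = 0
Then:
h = 0.93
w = -1.55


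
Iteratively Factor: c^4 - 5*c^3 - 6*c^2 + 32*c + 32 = (c + 2)*(c^3 - 7*c^2 + 8*c + 16) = (c + 1)*(c + 2)*(c^2 - 8*c + 16) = (c - 4)*(c + 1)*(c + 2)*(c - 4)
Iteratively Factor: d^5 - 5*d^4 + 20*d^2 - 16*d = (d)*(d^4 - 5*d^3 + 20*d - 16) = d*(d - 4)*(d^3 - d^2 - 4*d + 4) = d*(d - 4)*(d + 2)*(d^2 - 3*d + 2) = d*(d - 4)*(d - 1)*(d + 2)*(d - 2)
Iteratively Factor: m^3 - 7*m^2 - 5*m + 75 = (m - 5)*(m^2 - 2*m - 15) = (m - 5)^2*(m + 3)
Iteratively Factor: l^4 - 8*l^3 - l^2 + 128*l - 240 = (l + 4)*(l^3 - 12*l^2 + 47*l - 60) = (l - 5)*(l + 4)*(l^2 - 7*l + 12) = (l - 5)*(l - 3)*(l + 4)*(l - 4)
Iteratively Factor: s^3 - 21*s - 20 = (s + 1)*(s^2 - s - 20) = (s + 1)*(s + 4)*(s - 5)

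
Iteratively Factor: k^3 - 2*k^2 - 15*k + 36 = (k + 4)*(k^2 - 6*k + 9) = (k - 3)*(k + 4)*(k - 3)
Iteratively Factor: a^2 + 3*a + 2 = (a + 2)*(a + 1)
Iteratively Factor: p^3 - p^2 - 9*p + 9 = (p - 3)*(p^2 + 2*p - 3) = (p - 3)*(p + 3)*(p - 1)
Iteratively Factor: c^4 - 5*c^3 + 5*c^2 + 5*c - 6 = (c - 2)*(c^3 - 3*c^2 - c + 3) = (c - 2)*(c - 1)*(c^2 - 2*c - 3) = (c - 3)*(c - 2)*(c - 1)*(c + 1)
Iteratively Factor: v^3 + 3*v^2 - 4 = (v + 2)*(v^2 + v - 2) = (v - 1)*(v + 2)*(v + 2)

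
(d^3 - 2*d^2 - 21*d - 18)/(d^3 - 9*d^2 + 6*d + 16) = (d^2 - 3*d - 18)/(d^2 - 10*d + 16)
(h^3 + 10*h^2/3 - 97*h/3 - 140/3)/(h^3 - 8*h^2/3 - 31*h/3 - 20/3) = (h + 7)/(h + 1)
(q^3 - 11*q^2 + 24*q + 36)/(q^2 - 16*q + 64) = (q^3 - 11*q^2 + 24*q + 36)/(q^2 - 16*q + 64)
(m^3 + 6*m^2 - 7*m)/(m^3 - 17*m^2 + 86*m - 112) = m*(m^2 + 6*m - 7)/(m^3 - 17*m^2 + 86*m - 112)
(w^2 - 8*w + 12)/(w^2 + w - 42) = (w - 2)/(w + 7)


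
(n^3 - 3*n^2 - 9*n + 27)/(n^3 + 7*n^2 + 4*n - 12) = (n^3 - 3*n^2 - 9*n + 27)/(n^3 + 7*n^2 + 4*n - 12)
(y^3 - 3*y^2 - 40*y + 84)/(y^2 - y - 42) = y - 2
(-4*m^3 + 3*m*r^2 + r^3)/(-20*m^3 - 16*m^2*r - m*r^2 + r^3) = (-m + r)/(-5*m + r)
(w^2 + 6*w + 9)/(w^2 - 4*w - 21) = (w + 3)/(w - 7)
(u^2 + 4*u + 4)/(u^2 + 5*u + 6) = (u + 2)/(u + 3)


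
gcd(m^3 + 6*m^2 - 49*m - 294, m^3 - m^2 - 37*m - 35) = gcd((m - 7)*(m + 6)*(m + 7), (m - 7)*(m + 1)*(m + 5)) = m - 7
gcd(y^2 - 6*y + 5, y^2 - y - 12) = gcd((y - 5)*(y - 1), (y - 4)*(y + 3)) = 1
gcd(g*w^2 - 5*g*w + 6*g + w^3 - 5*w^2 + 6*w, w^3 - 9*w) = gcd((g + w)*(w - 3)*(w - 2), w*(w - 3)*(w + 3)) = w - 3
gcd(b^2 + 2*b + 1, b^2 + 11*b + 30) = 1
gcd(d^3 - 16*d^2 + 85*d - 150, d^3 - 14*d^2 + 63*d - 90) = d^2 - 11*d + 30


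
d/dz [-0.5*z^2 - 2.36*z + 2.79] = -1.0*z - 2.36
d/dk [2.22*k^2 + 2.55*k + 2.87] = 4.44*k + 2.55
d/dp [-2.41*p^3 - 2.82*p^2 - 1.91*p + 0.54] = -7.23*p^2 - 5.64*p - 1.91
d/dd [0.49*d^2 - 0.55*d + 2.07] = 0.98*d - 0.55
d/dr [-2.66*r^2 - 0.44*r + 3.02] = -5.32*r - 0.44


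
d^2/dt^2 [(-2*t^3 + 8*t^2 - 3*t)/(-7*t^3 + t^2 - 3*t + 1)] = 2*(-378*t^6 + 315*t^5 + 525*t^4 - 460*t^3 + 132*t^2 - 3*t + 1)/(343*t^9 - 147*t^8 + 462*t^7 - 274*t^6 + 240*t^5 - 156*t^4 + 66*t^3 - 30*t^2 + 9*t - 1)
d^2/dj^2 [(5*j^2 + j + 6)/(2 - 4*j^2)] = (-4*j^3 - 102*j^2 - 6*j - 17)/(8*j^6 - 12*j^4 + 6*j^2 - 1)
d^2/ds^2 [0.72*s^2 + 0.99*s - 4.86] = 1.44000000000000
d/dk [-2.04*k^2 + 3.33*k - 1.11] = 3.33 - 4.08*k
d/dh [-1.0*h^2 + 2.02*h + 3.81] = 2.02 - 2.0*h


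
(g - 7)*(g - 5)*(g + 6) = g^3 - 6*g^2 - 37*g + 210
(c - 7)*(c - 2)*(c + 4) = c^3 - 5*c^2 - 22*c + 56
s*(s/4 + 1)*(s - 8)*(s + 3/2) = s^4/4 - 5*s^3/8 - 19*s^2/2 - 12*s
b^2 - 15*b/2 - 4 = (b - 8)*(b + 1/2)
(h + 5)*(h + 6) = h^2 + 11*h + 30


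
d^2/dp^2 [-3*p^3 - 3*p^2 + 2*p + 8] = -18*p - 6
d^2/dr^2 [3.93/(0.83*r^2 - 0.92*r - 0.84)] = (5.414754*r^2 - 6.001896*r - 3.93*(1.66*r - 0.92)*(3.32*r - 1.84) - 5.479992)/(-0.83*r^2 + 0.92*r + 0.84)^3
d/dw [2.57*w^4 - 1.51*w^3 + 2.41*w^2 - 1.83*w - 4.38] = 10.28*w^3 - 4.53*w^2 + 4.82*w - 1.83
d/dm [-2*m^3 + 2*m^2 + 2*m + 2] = -6*m^2 + 4*m + 2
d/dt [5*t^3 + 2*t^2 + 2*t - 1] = 15*t^2 + 4*t + 2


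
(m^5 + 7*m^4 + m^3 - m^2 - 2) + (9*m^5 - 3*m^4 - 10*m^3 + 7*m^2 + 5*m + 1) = 10*m^5 + 4*m^4 - 9*m^3 + 6*m^2 + 5*m - 1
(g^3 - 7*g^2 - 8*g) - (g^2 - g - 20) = g^3 - 8*g^2 - 7*g + 20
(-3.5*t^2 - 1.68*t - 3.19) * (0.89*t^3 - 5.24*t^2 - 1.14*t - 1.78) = -3.115*t^5 + 16.8448*t^4 + 9.9541*t^3 + 24.8608*t^2 + 6.627*t + 5.6782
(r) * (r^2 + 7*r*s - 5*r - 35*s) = r^3 + 7*r^2*s - 5*r^2 - 35*r*s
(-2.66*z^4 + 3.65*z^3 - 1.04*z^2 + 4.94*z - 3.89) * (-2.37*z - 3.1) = 6.3042*z^5 - 0.404500000000001*z^4 - 8.8502*z^3 - 8.4838*z^2 - 6.0947*z + 12.059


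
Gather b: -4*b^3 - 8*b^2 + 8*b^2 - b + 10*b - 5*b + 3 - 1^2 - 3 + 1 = -4*b^3 + 4*b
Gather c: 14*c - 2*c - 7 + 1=12*c - 6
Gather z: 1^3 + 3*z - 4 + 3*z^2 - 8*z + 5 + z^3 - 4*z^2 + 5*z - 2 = z^3 - z^2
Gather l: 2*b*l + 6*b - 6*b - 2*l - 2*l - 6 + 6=l*(2*b - 4)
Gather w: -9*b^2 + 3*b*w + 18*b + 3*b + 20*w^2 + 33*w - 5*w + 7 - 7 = -9*b^2 + 21*b + 20*w^2 + w*(3*b + 28)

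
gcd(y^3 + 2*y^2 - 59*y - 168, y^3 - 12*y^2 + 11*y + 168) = y^2 - 5*y - 24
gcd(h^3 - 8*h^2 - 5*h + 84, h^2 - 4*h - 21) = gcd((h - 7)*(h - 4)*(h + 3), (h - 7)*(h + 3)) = h^2 - 4*h - 21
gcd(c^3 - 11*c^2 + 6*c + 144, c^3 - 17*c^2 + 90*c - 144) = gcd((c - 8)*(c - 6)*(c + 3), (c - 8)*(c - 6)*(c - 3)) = c^2 - 14*c + 48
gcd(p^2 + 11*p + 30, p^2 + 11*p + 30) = p^2 + 11*p + 30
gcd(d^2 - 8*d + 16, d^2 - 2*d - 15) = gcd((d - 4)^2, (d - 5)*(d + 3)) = 1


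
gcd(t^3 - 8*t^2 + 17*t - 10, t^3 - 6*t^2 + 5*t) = t^2 - 6*t + 5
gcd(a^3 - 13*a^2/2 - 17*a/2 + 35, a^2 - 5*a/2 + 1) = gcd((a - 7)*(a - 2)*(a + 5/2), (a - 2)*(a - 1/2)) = a - 2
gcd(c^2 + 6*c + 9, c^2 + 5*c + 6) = c + 3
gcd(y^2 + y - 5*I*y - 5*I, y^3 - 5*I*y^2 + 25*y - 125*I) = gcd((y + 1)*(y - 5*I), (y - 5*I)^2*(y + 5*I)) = y - 5*I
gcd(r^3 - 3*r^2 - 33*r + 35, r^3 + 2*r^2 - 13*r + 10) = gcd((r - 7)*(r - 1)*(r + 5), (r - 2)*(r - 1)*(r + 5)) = r^2 + 4*r - 5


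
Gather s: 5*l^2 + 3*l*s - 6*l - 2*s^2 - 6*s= 5*l^2 - 6*l - 2*s^2 + s*(3*l - 6)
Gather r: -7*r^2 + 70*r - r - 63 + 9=-7*r^2 + 69*r - 54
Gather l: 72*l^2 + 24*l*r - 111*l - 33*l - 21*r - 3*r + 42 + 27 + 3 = 72*l^2 + l*(24*r - 144) - 24*r + 72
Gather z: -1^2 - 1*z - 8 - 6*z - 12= -7*z - 21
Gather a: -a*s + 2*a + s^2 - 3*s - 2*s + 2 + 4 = a*(2 - s) + s^2 - 5*s + 6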